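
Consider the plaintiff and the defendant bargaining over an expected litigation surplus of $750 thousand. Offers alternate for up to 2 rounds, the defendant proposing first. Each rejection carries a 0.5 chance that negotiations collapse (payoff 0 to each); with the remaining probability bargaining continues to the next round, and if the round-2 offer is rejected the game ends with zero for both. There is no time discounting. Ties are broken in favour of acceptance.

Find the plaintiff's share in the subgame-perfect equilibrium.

375

Round 2 (the plaintiff proposes): the defendant will accept anything ≥ 0, so the plaintiff offers 0 and keeps 750.
Round 1 (the defendant proposes): rejecting gives the plaintiff an expected 0.5 × 750 = 375; the defendant offers that and keeps 375.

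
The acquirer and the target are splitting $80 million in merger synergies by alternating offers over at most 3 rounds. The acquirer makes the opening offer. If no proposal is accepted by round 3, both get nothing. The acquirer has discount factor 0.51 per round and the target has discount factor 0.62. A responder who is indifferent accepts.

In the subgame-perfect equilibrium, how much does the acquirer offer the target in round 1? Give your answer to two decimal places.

By backward induction:
Round 3 (the acquirer proposes): rejection yields 0 for the target; the acquirer offers 0 and keeps 80.
Round 2 (the target proposes): the acquirer can get 80 next round, worth 0.51 × 80 = 40.8 now, so the target offers 40.8, keeping 39.2.
Round 1 (the acquirer proposes): the target can get 39.2 next round, worth 0.62 × 39.2 = 24.304 now. The acquirer offers 24.304 and keeps 80 − 24.304 = 55.696.

24.30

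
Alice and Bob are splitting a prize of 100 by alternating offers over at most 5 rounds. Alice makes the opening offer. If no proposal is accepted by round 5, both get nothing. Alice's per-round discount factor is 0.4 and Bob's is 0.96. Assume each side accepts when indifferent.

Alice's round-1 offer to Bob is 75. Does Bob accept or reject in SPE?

Reject

Work out Bob's continuation value if the offer is rejected.
Round 5 (Alice proposes): Bob will accept anything ≥ 0, so Alice offers 0 and keeps 100.
Round 4 (Bob proposes): Alice can get 100 next round, worth 0.4 × 100 = 40 now. Bob offers 40 and keeps 100 − 40 = 60.
Round 3 (Alice proposes): Bob can get 60 next round, worth 0.96 × 60 = 57.6 now. Alice offers 57.6 and keeps 100 − 57.6 = 42.4.
Round 2 (Bob proposes): Alice can get 42.4 next round, worth 0.4 × 42.4 = 16.96 now. Bob offers 16.96 and keeps 100 − 16.96 = 83.04.
So by rejecting in round 1, Bob gets 83.04 next round, worth 0.96 × 83.04 = 79.7184 now.
Offer 75 < 79.7184, so Bob rejects.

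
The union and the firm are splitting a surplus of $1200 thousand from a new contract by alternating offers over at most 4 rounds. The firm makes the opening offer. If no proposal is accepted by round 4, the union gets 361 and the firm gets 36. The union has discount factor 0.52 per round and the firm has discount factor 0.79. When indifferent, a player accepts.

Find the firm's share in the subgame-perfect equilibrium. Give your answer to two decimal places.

820.31

Solve by backward induction from round 4.
Round 4 (the union proposes): the firm gets 36 if talks fail, so the union offers 36 and keeps 1164.
Round 3 (the firm proposes): the union can get 1164 next round, worth 0.52 × 1164 = 605.28 now. The firm offers 605.28 and keeps 1200 − 605.28 = 594.72.
Round 2 (the union proposes): the firm can get 594.72 next round, worth 0.79 × 594.72 = 469.8288 now; the union offers that and keeps 730.1712.
Round 1 (the firm proposes): the union can get 730.1712 next round, worth 0.52 × 730.1712 = 379.689024 now. The firm offers 379.689024 and keeps 1200 − 379.689024 = 820.310976.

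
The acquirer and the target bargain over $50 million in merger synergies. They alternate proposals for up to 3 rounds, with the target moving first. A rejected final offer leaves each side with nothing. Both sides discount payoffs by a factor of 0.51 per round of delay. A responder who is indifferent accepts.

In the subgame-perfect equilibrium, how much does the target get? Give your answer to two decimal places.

Round 3 (the target proposes): the acquirer will accept anything ≥ 0, so the target offers 0 and keeps 50.
Round 2 (the acquirer proposes): the target can get 50 next round, worth 0.51 × 50 = 25.5 now, so the acquirer offers 25.5, keeping 24.5.
Round 1 (the target proposes): the acquirer can get 24.5 next round, worth 0.51 × 24.5 = 12.495 now. The target offers 12.495 and keeps 50 − 12.495 = 37.505.

37.51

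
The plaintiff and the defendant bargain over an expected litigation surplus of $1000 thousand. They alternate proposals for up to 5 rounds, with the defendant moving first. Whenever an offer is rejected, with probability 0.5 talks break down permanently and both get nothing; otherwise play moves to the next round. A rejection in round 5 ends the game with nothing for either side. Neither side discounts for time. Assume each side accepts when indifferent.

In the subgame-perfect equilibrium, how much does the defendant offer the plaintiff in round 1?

Round 5 (the defendant proposes): the plaintiff will accept anything ≥ 0, so the defendant offers 0 and keeps 1000.
Round 4 (the plaintiff proposes): rejecting gives the defendant an expected 0.5 × 1000 = 500, so the plaintiff offers 500, keeping 500.
Round 3 (the defendant proposes): rejecting gives the plaintiff an expected 0.5 × 500 = 250, so the defendant offers 250, keeping 750.
Round 2 (the plaintiff proposes): rejecting gives the defendant an expected 0.5 × 750 = 375; the plaintiff offers that and keeps 625.
Round 1 (the defendant proposes): rejecting gives the plaintiff an expected 0.5 × 625 = 312.5; the defendant offers that and keeps 687.5.

312.5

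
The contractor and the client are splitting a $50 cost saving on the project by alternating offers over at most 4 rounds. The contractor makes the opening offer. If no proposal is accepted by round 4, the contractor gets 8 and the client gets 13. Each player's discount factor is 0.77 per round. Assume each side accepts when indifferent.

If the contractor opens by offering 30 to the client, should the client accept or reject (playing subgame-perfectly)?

Work out the client's continuation value if the offer is rejected.
Round 4 (the client proposes): the contractor gets 8 if talks fail, so the client offers 8 and keeps 42.
Round 3 (the contractor proposes): the client can get 42 next round, worth 0.77 × 42 = 32.34 now, so the contractor offers 32.34, keeping 17.66.
Round 2 (the client proposes): the contractor can get 17.66 next round, worth 0.77 × 17.66 = 13.5982 now; the client offers that and keeps 36.4018.
So by rejecting in round 1, the client gets 36.4018 next round, worth 0.77 × 36.4018 = 28.029386 now.
Offer 30 ≥ 28.029386, so the client accepts.

Accept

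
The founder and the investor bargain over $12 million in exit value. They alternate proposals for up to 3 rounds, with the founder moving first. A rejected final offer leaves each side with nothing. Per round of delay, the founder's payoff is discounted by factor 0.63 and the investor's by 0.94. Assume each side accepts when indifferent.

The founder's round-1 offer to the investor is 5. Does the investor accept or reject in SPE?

Accept

Round 3 (the founder proposes): the investor will accept anything ≥ 0, so the founder offers 0 and keeps 12.
Round 2 (the investor proposes): the founder can get 12 next round, worth 0.63 × 12 = 7.56 now. The investor offers 7.56 and keeps 12 − 7.56 = 4.44.
So by rejecting in round 1, the investor gets 4.44 next round, worth 0.94 × 4.44 = 4.1736 now.
Offer 5 ≥ 4.1736, so the investor accepts.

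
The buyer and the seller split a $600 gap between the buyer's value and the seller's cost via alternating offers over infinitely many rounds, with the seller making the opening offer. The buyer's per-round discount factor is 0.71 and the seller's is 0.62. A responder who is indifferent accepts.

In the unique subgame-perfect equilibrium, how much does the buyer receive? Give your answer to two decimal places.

Let x be the seller's share when the seller proposes and y be the buyer's share when the buyer proposes.
The buyer accepts iff offered ≥ 0.71·y, so x = 600 − 0.71y. Symmetrically y = 600 − 0.62x.
Substituting: x = 600 − 0.71(600 − 0.62x), giving x(1 − 0.62·0.71) = 600(1 − 0.71).
So x = 600 × 0.29 / 0.5598 ≈ 310.8253, and the buyer receives 600 − x ≈ 289.1747.

289.17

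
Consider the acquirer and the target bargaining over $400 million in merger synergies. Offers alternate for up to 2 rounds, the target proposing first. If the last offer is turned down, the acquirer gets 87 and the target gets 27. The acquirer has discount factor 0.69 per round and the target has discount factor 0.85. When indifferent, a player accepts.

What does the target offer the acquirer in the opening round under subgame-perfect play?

257.37

Round 2 (the acquirer proposes): the target gets 27 if talks fail, so the acquirer offers 27 and keeps 373.
Round 1 (the target proposes): the acquirer can get 373 next round, worth 0.69 × 373 = 257.37 now. The target offers 257.37 and keeps 400 − 257.37 = 142.63.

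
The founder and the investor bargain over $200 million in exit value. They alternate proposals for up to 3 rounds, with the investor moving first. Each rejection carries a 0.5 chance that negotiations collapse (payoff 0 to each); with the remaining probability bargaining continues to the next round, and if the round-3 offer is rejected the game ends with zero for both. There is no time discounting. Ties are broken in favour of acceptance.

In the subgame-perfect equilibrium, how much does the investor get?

By backward induction:
Round 3 (the investor proposes): the founder will accept anything ≥ 0, so the investor offers 0 and keeps 200.
Round 2 (the founder proposes): rejecting gives the investor an expected 0.5 × 200 = 100, so the founder offers 100, keeping 100.
Round 1 (the investor proposes): rejecting gives the founder an expected 0.5 × 100 = 50. The investor offers 50 and keeps 200 − 50 = 150.

150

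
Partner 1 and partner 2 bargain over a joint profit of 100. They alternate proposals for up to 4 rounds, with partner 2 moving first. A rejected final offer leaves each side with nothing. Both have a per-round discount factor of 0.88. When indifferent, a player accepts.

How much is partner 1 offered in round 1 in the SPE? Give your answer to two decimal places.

Round 4 (partner 1 proposes): partner 2 will accept anything ≥ 0, so partner 1 offers 0 and keeps 100.
Round 3 (partner 2 proposes): partner 1 can get 100 next round, worth 0.88 × 100 = 88 now; partner 2 offers that and keeps 12.
Round 2 (partner 1 proposes): partner 2 can get 12 next round, worth 0.88 × 12 = 10.56 now, so partner 1 offers 10.56, keeping 89.44.
Round 1 (partner 2 proposes): partner 1 can get 89.44 next round, worth 0.88 × 89.44 = 78.7072 now. Partner 2 offers 78.7072 and keeps 100 − 78.7072 = 21.2928.

78.71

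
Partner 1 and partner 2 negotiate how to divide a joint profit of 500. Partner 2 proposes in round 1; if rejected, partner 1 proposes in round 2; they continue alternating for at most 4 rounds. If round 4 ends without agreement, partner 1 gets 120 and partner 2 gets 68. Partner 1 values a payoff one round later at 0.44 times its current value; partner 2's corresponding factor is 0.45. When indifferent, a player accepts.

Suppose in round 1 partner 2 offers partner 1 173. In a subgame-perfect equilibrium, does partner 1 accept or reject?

Round 4 (partner 1 proposes): partner 2 gets 68 if talks fail, so partner 1 offers 68 and keeps 432.
Round 3 (partner 2 proposes): partner 1 can get 432 next round, worth 0.44 × 432 = 190.08 now; partner 2 offers that and keeps 309.92.
Round 2 (partner 1 proposes): partner 2 can get 309.92 next round, worth 0.45 × 309.92 = 139.464 now, so partner 1 offers 139.464, keeping 360.536.
So by rejecting in round 1, partner 1 gets 360.536 next round, worth 0.44 × 360.536 = 158.63584 now.
Offer 173 ≥ 158.63584, so partner 1 accepts.

Accept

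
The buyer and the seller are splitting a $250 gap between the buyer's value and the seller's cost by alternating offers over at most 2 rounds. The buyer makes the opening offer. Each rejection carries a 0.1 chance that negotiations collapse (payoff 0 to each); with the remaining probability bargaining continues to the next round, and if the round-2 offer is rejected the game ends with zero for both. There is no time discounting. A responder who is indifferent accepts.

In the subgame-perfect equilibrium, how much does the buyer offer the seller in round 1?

225

Round 2 (the seller proposes): the buyer will accept anything ≥ 0, so the seller offers 0 and keeps 250.
Round 1 (the buyer proposes): rejecting gives the seller an expected 0.9 × 250 = 225; the buyer offers that and keeps 25.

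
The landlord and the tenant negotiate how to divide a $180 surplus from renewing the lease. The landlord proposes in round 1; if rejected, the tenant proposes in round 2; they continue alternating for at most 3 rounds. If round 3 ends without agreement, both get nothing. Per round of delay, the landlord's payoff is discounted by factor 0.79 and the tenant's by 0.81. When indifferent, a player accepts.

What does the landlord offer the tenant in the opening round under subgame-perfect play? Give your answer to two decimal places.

Round 3 (the landlord proposes): the tenant will accept anything ≥ 0, so the landlord offers 0 and keeps 180.
Round 2 (the tenant proposes): the landlord can get 180 next round, worth 0.79 × 180 = 142.2 now; the tenant offers that and keeps 37.8.
Round 1 (the landlord proposes): the tenant can get 37.8 next round, worth 0.81 × 37.8 = 30.618 now, so the landlord offers 30.618, keeping 149.382.

30.62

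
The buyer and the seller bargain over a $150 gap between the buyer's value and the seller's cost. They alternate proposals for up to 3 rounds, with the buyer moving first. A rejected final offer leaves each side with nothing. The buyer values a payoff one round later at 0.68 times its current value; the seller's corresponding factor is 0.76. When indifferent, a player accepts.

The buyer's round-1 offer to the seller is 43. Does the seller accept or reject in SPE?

Accept

Work out the seller's continuation value if the offer is rejected.
Round 3 (the buyer proposes): the seller will accept anything ≥ 0, so the buyer offers 0 and keeps 150.
Round 2 (the seller proposes): the buyer can get 150 next round, worth 0.68 × 150 = 102 now; the seller offers that and keeps 48.
So by rejecting in round 1, the seller gets 48 next round, worth 0.76 × 48 = 36.48 now.
Offer 43 ≥ 36.48, so the seller accepts.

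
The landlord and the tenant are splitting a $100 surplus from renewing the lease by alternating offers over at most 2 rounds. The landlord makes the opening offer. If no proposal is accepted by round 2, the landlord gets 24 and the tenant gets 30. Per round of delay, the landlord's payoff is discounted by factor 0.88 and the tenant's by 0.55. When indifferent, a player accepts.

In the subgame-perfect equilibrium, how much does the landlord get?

Round 2 (the tenant proposes): the landlord gets 24 if talks fail, so the tenant offers 24 and keeps 76.
Round 1 (the landlord proposes): the tenant can get 76 next round, worth 0.55 × 76 = 41.8 now; the landlord offers that and keeps 58.2.

58.2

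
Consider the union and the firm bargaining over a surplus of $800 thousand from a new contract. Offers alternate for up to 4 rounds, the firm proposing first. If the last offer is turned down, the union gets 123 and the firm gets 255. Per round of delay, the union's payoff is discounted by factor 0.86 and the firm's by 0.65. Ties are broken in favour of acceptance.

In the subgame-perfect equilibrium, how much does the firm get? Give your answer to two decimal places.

Round 4 (the union proposes): the firm gets 255 if talks fail, so the union offers 255 and keeps 545.
Round 3 (the firm proposes): the union can get 545 next round, worth 0.86 × 545 = 468.7 now, so the firm offers 468.7, keeping 331.3.
Round 2 (the union proposes): the firm can get 331.3 next round, worth 0.65 × 331.3 = 215.345 now. The union offers 215.345 and keeps 800 − 215.345 = 584.655.
Round 1 (the firm proposes): the union can get 584.655 next round, worth 0.86 × 584.655 = 502.8033 now. The firm offers 502.8033 and keeps 800 − 502.8033 = 297.1967.

297.20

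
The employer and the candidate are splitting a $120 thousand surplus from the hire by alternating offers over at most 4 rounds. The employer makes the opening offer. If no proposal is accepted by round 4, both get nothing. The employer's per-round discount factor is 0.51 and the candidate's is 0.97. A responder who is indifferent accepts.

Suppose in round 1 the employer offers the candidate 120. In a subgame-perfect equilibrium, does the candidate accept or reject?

Accept

Work out the candidate's continuation value if the offer is rejected.
Round 4 (the candidate proposes): the employer will accept anything ≥ 0, so the candidate offers 0 and keeps 120.
Round 3 (the employer proposes): the candidate can get 120 next round, worth 0.97 × 120 = 116.4 now. The employer offers 116.4 and keeps 120 − 116.4 = 3.6.
Round 2 (the candidate proposes): the employer can get 3.6 next round, worth 0.51 × 3.6 = 1.836 now, so the candidate offers 1.836, keeping 118.164.
So by rejecting in round 1, the candidate gets 118.164 next round, worth 0.97 × 118.164 = 114.61908 now.
Offer 120 ≥ 114.61908, so the candidate accepts.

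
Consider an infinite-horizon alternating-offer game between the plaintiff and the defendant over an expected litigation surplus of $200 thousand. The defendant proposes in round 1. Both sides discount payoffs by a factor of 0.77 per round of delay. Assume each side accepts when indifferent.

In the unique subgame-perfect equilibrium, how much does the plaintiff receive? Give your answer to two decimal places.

87.01

In a stationary SPE each proposer offers the other exactly their discounted continuation value.
If the defendant keeps x when proposing and the plaintiff keeps y when proposing, then x = 200 − 0.77y and y = 200 − 0.77x.
Solving: x = 200(1 − 0.77) / (1 − 0.77·0.77) = 46 / 0.4071 ≈ 112.9944.
The plaintiff gets 200 − 112.9944 ≈ 87.0056.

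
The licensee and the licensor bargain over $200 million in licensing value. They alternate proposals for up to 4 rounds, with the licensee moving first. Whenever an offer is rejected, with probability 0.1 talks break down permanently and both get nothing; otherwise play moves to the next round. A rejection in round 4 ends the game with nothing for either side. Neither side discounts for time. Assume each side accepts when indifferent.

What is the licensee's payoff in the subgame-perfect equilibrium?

By backward induction:
Round 4 (the licensor proposes): rejection yields 0 for the licensee; the licensor offers 0 and keeps 200.
Round 3 (the licensee proposes): rejecting gives the licensor an expected 0.9 × 200 = 180, so the licensee offers 180, keeping 20.
Round 2 (the licensor proposes): rejecting gives the licensee an expected 0.9 × 20 = 18; the licensor offers that and keeps 182.
Round 1 (the licensee proposes): rejecting gives the licensor an expected 0.9 × 182 = 163.8. The licensee offers 163.8 and keeps 200 − 163.8 = 36.2.

36.2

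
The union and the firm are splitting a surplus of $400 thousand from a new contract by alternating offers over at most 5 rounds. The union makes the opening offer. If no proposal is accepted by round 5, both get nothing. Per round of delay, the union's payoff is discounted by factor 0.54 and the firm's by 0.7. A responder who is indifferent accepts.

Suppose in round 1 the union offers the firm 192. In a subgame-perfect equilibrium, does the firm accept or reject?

Round 5 (the union proposes): rejection yields 0 for the firm; the union offers 0 and keeps 400.
Round 4 (the firm proposes): the union can get 400 next round, worth 0.54 × 400 = 216 now, so the firm offers 216, keeping 184.
Round 3 (the union proposes): the firm can get 184 next round, worth 0.7 × 184 = 128.8 now. The union offers 128.8 and keeps 400 − 128.8 = 271.2.
Round 2 (the firm proposes): the union can get 271.2 next round, worth 0.54 × 271.2 = 146.448 now. The firm offers 146.448 and keeps 400 − 146.448 = 253.552.
So by rejecting in round 1, the firm gets 253.552 next round, worth 0.7 × 253.552 = 177.4864 now.
Offer 192 ≥ 177.4864, so the firm accepts.

Accept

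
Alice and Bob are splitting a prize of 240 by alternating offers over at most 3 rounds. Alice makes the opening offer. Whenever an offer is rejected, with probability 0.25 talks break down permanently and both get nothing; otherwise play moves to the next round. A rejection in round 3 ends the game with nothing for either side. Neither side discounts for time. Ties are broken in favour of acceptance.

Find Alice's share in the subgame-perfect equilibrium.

Round 3 (Alice proposes): rejection yields 0 for Bob; Alice offers 0 and keeps 240.
Round 2 (Bob proposes): rejecting gives Alice an expected 0.75 × 240 = 180, so Bob offers 180, keeping 60.
Round 1 (Alice proposes): rejecting gives Bob an expected 0.75 × 60 = 45, so Alice offers 45, keeping 195.

195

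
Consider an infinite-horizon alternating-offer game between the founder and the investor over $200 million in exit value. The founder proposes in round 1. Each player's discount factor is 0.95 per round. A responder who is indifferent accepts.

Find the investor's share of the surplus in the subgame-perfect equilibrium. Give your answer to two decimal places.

In a stationary SPE each proposer offers the other exactly their discounted continuation value.
If the founder keeps x when proposing and the investor keeps y when proposing, then x = 200 − 0.95y and y = 200 − 0.95x.
Solving: x = 200(1 − 0.95) / (1 − 0.95·0.95) = 10 / 0.0975 ≈ 102.5641.
The investor gets 200 − 102.5641 ≈ 97.4359.

97.44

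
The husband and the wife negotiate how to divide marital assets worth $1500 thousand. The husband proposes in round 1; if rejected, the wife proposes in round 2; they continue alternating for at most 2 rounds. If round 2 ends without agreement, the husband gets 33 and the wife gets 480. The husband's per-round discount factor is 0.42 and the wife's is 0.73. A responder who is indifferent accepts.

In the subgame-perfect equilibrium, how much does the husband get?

429.09

Work backward from the last round.
Round 2 (the wife proposes): the husband gets 33 if talks fail, so the wife offers 33 and keeps 1467.
Round 1 (the husband proposes): the wife can get 1467 next round, worth 0.73 × 1467 = 1070.91 now, so the husband offers 1070.91, keeping 429.09.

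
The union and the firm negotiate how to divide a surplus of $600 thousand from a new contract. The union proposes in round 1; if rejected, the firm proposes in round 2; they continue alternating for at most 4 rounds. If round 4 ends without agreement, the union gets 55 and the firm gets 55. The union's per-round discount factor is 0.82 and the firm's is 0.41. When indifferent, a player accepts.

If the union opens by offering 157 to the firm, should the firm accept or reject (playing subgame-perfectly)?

Accept

Round 4 (the firm proposes): the union gets 55 if talks fail, so the firm offers 55 and keeps 545.
Round 3 (the union proposes): the firm can get 545 next round, worth 0.41 × 545 = 223.45 now, so the union offers 223.45, keeping 376.55.
Round 2 (the firm proposes): the union can get 376.55 next round, worth 0.82 × 376.55 = 308.771 now; the firm offers that and keeps 291.229.
So by rejecting in round 1, the firm gets 291.229 next round, worth 0.41 × 291.229 = 119.40389 now.
Offer 157 ≥ 119.40389, so the firm accepts.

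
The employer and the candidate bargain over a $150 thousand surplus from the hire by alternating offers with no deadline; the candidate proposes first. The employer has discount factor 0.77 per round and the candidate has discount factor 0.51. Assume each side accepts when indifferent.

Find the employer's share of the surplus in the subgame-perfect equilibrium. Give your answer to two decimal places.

93.19

Let x be the candidate's share when the candidate proposes and y be the employer's share when the employer proposes.
The employer accepts iff offered ≥ 0.77·y, so x = 150 − 0.77y. Symmetrically y = 150 − 0.51x.
Substituting: x = 150 − 0.77(150 − 0.51x), giving x(1 − 0.51·0.77) = 150(1 − 0.77).
So x = 150 × 0.23 / 0.6073 ≈ 56.8088, and the employer receives 150 − x ≈ 93.1912.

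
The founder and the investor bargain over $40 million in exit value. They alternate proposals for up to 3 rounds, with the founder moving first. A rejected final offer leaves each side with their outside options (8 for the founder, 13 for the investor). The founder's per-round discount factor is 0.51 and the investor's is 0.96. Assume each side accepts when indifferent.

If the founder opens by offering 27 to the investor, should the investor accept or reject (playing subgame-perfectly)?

Accept

Round 3 (the founder proposes): the investor gets 13 if talks fail, so the founder offers 13 and keeps 27.
Round 2 (the investor proposes): the founder can get 27 next round, worth 0.51 × 27 = 13.77 now. The investor offers 13.77 and keeps 40 − 13.77 = 26.23.
So by rejecting in round 1, the investor gets 26.23 next round, worth 0.96 × 26.23 = 25.1808 now.
Offer 27 ≥ 25.1808, so the investor accepts.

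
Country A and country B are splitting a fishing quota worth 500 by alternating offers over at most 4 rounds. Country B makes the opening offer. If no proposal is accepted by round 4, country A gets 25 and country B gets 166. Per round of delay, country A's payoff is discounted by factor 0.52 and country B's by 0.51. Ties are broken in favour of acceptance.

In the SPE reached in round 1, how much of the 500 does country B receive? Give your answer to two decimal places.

Round 4 (country A proposes): country B gets 166 if talks fail, so country A offers 166 and keeps 334.
Round 3 (country B proposes): country A can get 334 next round, worth 0.52 × 334 = 173.68 now; country B offers that and keeps 326.32.
Round 2 (country A proposes): country B can get 326.32 next round, worth 0.51 × 326.32 = 166.4232 now; country A offers that and keeps 333.5768.
Round 1 (country B proposes): country A can get 333.5768 next round, worth 0.52 × 333.5768 = 173.459936 now; country B offers that and keeps 326.540064.

326.54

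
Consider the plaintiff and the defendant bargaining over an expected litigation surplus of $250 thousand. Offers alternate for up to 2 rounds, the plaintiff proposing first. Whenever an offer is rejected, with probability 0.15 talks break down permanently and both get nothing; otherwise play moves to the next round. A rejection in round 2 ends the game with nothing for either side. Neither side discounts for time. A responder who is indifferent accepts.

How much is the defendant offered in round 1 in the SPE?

212.5

Round 2 (the defendant proposes): rejection yields 0 for the plaintiff; the defendant offers 0 and keeps 250.
Round 1 (the plaintiff proposes): rejecting gives the defendant an expected 0.85 × 250 = 212.5; the plaintiff offers that and keeps 37.5.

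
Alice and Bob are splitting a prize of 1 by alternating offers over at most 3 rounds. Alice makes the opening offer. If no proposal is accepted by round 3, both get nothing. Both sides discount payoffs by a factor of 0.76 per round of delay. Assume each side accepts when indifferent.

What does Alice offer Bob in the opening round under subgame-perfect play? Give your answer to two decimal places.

Solve by backward induction from round 3.
Round 3 (Alice proposes): rejection yields 0 for Bob; Alice offers 0 and keeps 1.
Round 2 (Bob proposes): Alice can get 1 next round, worth 0.76 × 1 = 0.76 now, so Bob offers 0.76, keeping 0.24.
Round 1 (Alice proposes): Bob can get 0.24 next round, worth 0.76 × 0.24 = 0.1824 now, so Alice offers 0.1824, keeping 0.8176.

0.18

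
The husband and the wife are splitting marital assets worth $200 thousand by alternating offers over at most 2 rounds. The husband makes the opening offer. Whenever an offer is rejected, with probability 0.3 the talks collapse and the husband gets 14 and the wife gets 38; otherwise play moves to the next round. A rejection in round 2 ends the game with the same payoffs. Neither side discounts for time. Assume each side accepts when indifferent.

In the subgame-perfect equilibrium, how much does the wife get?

141.6

Round 2 (the wife proposes): the husband gets 14 if talks fail, so the wife offers 14 and keeps 186.
Round 1 (the husband proposes): rejecting gives the wife an expected 0.7 × 186 + 0.3 × 38 = 141.6; the husband offers that and keeps 58.4.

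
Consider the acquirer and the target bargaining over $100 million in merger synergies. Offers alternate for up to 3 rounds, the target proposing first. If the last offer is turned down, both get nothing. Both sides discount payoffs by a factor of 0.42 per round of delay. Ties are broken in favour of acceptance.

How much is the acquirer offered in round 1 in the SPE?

By backward induction:
Round 3 (the target proposes): the acquirer will accept anything ≥ 0, so the target offers 0 and keeps 100.
Round 2 (the acquirer proposes): the target can get 100 next round, worth 0.42 × 100 = 42 now; the acquirer offers that and keeps 58.
Round 1 (the target proposes): the acquirer can get 58 next round, worth 0.42 × 58 = 24.36 now. The target offers 24.36 and keeps 100 − 24.36 = 75.64.

24.36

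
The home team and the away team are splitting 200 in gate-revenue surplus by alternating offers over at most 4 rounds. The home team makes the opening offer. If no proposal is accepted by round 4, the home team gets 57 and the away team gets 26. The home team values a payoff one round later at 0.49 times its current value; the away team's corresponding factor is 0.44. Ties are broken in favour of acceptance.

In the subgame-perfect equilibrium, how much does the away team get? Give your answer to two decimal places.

58.45

Round 4 (the away team proposes): the home team gets 57 if talks fail, so the away team offers 57 and keeps 143.
Round 3 (the home team proposes): the away team can get 143 next round, worth 0.44 × 143 = 62.92 now; the home team offers that and keeps 137.08.
Round 2 (the away team proposes): the home team can get 137.08 next round, worth 0.49 × 137.08 = 67.1692 now. The away team offers 67.1692 and keeps 200 − 67.1692 = 132.8308.
Round 1 (the home team proposes): the away team can get 132.8308 next round, worth 0.44 × 132.8308 = 58.445552 now. The home team offers 58.445552 and keeps 200 − 58.445552 = 141.554448.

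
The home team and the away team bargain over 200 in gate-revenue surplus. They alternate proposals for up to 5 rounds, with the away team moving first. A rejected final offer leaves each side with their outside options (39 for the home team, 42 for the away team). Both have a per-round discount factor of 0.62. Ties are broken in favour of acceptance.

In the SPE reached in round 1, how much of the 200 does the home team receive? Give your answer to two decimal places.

71.00

Round 5 (the away team proposes): the home team gets 39 if talks fail, so the away team offers 39 and keeps 161.
Round 4 (the home team proposes): the away team can get 161 next round, worth 0.62 × 161 = 99.82 now; the home team offers that and keeps 100.18.
Round 3 (the away team proposes): the home team can get 100.18 next round, worth 0.62 × 100.18 = 62.1116 now, so the away team offers 62.1116, keeping 137.8884.
Round 2 (the home team proposes): the away team can get 137.8884 next round, worth 0.62 × 137.8884 = 85.490808 now. The home team offers 85.490808 and keeps 200 − 85.490808 = 114.509192.
Round 1 (the away team proposes): the home team can get 114.509192 next round, worth 0.62 × 114.509192 = 70.99569904 now. The away team offers 70.99569904 and keeps 200 − 70.99569904 = 129.00430096.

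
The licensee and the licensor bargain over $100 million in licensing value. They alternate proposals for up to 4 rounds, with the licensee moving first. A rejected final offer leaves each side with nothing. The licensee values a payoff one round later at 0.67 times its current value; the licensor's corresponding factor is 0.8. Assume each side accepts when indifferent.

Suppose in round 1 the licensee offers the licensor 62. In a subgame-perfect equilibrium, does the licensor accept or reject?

Round 4 (the licensor proposes): the licensee will accept anything ≥ 0, so the licensor offers 0 and keeps 100.
Round 3 (the licensee proposes): the licensor can get 100 next round, worth 0.8 × 100 = 80 now; the licensee offers that and keeps 20.
Round 2 (the licensor proposes): the licensee can get 20 next round, worth 0.67 × 20 = 13.4 now; the licensor offers that and keeps 86.6.
So by rejecting in round 1, the licensor gets 86.6 next round, worth 0.8 × 86.6 = 69.28 now.
Offer 62 < 69.28, so the licensor rejects.

Reject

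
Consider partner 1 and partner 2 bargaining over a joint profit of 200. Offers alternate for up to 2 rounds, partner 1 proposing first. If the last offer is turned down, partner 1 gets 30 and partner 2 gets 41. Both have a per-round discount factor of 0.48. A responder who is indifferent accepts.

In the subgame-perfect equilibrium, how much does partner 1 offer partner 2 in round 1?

Round 2 (partner 2 proposes): partner 1 gets 30 if talks fail, so partner 2 offers 30 and keeps 170.
Round 1 (partner 1 proposes): partner 2 can get 170 next round, worth 0.48 × 170 = 81.6 now. Partner 1 offers 81.6 and keeps 200 − 81.6 = 118.4.

81.6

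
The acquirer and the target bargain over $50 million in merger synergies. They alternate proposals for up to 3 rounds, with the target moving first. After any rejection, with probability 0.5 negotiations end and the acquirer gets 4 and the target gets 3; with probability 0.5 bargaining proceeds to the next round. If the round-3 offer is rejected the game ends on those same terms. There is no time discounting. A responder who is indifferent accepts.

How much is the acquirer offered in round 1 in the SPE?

By backward induction:
Round 3 (the target proposes): the acquirer gets 4 if talks fail, so the target offers 4 and keeps 46.
Round 2 (the acquirer proposes): rejecting gives the target an expected 0.5 × 46 + 0.5 × 3 = 24.5. The acquirer offers 24.5 and keeps 50 − 24.5 = 25.5.
Round 1 (the target proposes): rejecting gives the acquirer an expected 0.5 × 25.5 + 0.5 × 4 = 14.75; the target offers that and keeps 35.25.

14.75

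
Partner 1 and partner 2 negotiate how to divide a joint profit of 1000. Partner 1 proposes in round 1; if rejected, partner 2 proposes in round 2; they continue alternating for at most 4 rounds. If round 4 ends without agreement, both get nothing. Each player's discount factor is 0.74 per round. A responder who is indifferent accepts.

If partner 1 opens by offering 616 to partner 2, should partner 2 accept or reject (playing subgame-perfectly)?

Round 4 (partner 2 proposes): partner 1 will accept anything ≥ 0, so partner 2 offers 0 and keeps 1000.
Round 3 (partner 1 proposes): partner 2 can get 1000 next round, worth 0.74 × 1000 = 740 now, so partner 1 offers 740, keeping 260.
Round 2 (partner 2 proposes): partner 1 can get 260 next round, worth 0.74 × 260 = 192.4 now; partner 2 offers that and keeps 807.6.
So by rejecting in round 1, partner 2 gets 807.6 next round, worth 0.74 × 807.6 = 597.624 now.
Offer 616 ≥ 597.624, so partner 2 accepts.

Accept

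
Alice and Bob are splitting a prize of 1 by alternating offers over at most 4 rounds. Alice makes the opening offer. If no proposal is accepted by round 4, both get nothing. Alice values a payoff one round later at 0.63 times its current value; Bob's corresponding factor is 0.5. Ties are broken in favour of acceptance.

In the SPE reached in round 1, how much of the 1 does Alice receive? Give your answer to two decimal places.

0.66

Round 4 (Bob proposes): rejection yields 0 for Alice; Bob offers 0 and keeps 1.
Round 3 (Alice proposes): Bob can get 1 next round, worth 0.5 × 1 = 0.5 now, so Alice offers 0.5, keeping 0.5.
Round 2 (Bob proposes): Alice can get 0.5 next round, worth 0.63 × 0.5 = 0.315 now, so Bob offers 0.315, keeping 0.685.
Round 1 (Alice proposes): Bob can get 0.685 next round, worth 0.5 × 0.685 = 0.3425 now, so Alice offers 0.3425, keeping 0.6575.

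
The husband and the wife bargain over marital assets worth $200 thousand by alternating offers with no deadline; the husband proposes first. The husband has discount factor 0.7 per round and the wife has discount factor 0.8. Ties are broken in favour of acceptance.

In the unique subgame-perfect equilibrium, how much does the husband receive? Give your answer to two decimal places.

When the husband proposes, the wife accepts any offer worth at least 0.8 times what the wife would get by proposing next round; and vice versa.
This gives x = 200 − 0.8y and y = 200 − 0.7x, where x and y are each side's share when it proposes.
Hence (1 − 0.8·0.7)x = 200(1 − 0.8), i.e. 0.44·x = 40.
x ≈ 90.9091; the wife's share is 200 − x ≈ 109.0909.

90.91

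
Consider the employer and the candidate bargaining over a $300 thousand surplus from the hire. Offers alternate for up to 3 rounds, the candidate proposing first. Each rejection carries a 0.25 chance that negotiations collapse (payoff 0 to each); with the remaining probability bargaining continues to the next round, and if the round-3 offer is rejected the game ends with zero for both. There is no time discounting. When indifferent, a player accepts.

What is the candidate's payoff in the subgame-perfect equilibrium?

243.75

By backward induction:
Round 3 (the candidate proposes): rejection yields 0 for the employer; the candidate offers 0 and keeps 300.
Round 2 (the employer proposes): rejecting gives the candidate an expected 0.75 × 300 = 225; the employer offers that and keeps 75.
Round 1 (the candidate proposes): rejecting gives the employer an expected 0.75 × 75 = 56.25; the candidate offers that and keeps 243.75.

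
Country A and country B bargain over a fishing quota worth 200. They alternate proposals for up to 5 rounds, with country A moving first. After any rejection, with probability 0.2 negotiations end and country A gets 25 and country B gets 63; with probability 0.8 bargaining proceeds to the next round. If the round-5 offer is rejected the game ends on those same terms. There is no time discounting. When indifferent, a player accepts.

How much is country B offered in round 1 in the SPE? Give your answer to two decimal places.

Round 5 (country A proposes): country B gets 63 if talks fail, so country A offers 63 and keeps 137.
Round 4 (country B proposes): rejecting gives country A an expected 0.8 × 137 + 0.2 × 25 = 114.6; country B offers that and keeps 85.4.
Round 3 (country A proposes): rejecting gives country B an expected 0.8 × 85.4 + 0.2 × 63 = 80.92, so country A offers 80.92, keeping 119.08.
Round 2 (country B proposes): rejecting gives country A an expected 0.8 × 119.08 + 0.2 × 25 = 100.264; country B offers that and keeps 99.736.
Round 1 (country A proposes): rejecting gives country B an expected 0.8 × 99.736 + 0.2 × 63 = 92.3888; country A offers that and keeps 107.6112.

92.39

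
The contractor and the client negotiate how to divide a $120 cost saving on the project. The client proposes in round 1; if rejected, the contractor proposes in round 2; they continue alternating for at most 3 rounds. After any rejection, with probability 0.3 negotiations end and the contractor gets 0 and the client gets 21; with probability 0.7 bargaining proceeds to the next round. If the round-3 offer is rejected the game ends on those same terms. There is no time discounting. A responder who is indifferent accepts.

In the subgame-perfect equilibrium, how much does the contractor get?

Round 3 (the client proposes): rejection yields 0 for the contractor; the client offers 0 and keeps 120.
Round 2 (the contractor proposes): rejecting gives the client an expected 0.7 × 120 + 0.3 × 21 = 90.3; the contractor offers that and keeps 29.7.
Round 1 (the client proposes): rejecting gives the contractor an expected 0.7 × 29.7 = 20.79, so the client offers 20.79, keeping 99.21.

20.79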